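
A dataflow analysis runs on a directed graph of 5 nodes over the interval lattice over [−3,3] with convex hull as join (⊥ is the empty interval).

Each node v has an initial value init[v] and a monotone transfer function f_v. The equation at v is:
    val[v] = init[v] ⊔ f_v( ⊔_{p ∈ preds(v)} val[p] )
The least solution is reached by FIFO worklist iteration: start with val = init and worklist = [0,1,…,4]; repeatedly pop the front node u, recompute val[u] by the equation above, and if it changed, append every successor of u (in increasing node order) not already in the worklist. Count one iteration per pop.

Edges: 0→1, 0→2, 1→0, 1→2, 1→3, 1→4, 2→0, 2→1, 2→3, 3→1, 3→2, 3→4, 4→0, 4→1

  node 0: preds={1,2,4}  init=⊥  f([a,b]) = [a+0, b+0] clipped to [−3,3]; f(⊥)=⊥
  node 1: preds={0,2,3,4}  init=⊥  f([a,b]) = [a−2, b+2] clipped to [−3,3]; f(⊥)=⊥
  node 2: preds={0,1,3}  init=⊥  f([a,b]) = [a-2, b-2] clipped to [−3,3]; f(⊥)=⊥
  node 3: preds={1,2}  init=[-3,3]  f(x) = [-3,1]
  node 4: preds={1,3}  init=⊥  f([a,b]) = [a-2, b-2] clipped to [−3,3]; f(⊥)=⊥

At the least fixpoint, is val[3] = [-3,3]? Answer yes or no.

yes

Trace (8 dequeues):
  [1] u=0 | in ⊥ | out ⊥ | ==
  [2] u=1 | in [-3,3] | out [-3,3] | prev ⊥ | push {0}
  [3] u=2 | in [-3,3] | out [-3,1] | prev ⊥ | push {1}
  [4] u=3 | in [-3,3] | out [-3,3] | ==
  [5] u=4 | in [-3,3] | out [-3,1] | prev ⊥ | push {}
  [6] u=0 | in [-3,3] | out [-3,3] | prev ⊥ | push {2}
  [7] u=1 | in [-3,3] | out [-3,3] | ==
  [8] u=2 | in [-3,3] | out [-3,1] | ==

Converged values:
  [0] [-3,3]
  [1] [-3,3]
  [2] [-3,1]
  [3] [-3,3]
  [4] [-3,1]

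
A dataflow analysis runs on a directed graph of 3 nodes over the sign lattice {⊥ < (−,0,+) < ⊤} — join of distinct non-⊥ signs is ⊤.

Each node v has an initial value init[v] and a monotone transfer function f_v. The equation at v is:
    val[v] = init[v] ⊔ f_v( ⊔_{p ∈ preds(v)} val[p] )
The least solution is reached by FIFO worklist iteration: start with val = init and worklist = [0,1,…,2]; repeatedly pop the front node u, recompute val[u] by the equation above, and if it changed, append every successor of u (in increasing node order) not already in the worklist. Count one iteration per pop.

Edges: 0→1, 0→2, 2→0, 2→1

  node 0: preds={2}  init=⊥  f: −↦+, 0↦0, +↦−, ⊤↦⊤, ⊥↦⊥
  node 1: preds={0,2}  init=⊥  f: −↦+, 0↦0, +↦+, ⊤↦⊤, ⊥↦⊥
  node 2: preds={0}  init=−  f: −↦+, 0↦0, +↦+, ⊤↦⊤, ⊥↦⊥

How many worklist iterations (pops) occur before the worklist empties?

Trace (6 dequeues):
  [1] u=0 | in − | out + | prev ⊥ | push {}
  [2] u=1 | in ⊤ | out ⊤ | prev ⊥ | push {}
  [3] u=2 | in + | out ⊤ | prev − | push {0,1}
  [4] u=0 | in ⊤ | out ⊤ | prev + | push {2}
  [5] u=1 | in ⊤ | out ⊤ | ==
  [6] u=2 | in ⊤ | out ⊤ | ==

Converged values:
  [0] ⊤
  [1] ⊤
  [2] ⊤

6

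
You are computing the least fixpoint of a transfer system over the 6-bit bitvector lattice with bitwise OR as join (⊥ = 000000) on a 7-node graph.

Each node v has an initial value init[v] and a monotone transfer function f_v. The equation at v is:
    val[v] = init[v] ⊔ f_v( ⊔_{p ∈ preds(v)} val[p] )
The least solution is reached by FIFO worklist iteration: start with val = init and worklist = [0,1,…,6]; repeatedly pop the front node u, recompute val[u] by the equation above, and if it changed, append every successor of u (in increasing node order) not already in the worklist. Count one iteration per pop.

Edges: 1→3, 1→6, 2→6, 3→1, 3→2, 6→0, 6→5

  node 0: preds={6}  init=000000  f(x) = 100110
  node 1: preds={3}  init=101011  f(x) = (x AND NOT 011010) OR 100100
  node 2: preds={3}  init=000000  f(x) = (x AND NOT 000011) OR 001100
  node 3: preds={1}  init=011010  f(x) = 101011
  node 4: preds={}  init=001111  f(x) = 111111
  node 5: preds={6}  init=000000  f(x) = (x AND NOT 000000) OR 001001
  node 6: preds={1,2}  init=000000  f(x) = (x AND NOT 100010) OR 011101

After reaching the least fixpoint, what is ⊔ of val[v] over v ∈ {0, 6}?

111111

Worklist (12 pops):
  #1 pop 0: in=000000 → 100110 (was 000000); enqueue []
  #2 pop 1: in=011010 → 101111 (was 101011); enqueue []
  #3 pop 2: in=011010 → 011100 (was 000000); enqueue []
  #4 pop 3: in=101111 → 111011 (was 011010); enqueue [1,2]
  #5 pop 4: in=000000 → 111111 (was 001111); enqueue []
  #6 pop 5: in=000000 → 001001 (was 000000); enqueue []
  #7 pop 6: in=111111 → 011101 (was 000000); enqueue [0,5]
  #8 pop 1: in=111011 → 101111 (no change)
  #9 pop 2: in=111011 → 111100 (was 011100); enqueue [6]
  #10 pop 0: in=011101 → 100110 (no change)
  #11 pop 5: in=011101 → 011101 (was 001001); enqueue []
  #12 pop 6: in=111111 → 011101 (no change)

Fixpoint:
  val[0] = 100110
  val[1] = 101111
  val[2] = 111100
  val[3] = 111011
  val[4] = 111111
  val[5] = 011101
  val[6] = 011101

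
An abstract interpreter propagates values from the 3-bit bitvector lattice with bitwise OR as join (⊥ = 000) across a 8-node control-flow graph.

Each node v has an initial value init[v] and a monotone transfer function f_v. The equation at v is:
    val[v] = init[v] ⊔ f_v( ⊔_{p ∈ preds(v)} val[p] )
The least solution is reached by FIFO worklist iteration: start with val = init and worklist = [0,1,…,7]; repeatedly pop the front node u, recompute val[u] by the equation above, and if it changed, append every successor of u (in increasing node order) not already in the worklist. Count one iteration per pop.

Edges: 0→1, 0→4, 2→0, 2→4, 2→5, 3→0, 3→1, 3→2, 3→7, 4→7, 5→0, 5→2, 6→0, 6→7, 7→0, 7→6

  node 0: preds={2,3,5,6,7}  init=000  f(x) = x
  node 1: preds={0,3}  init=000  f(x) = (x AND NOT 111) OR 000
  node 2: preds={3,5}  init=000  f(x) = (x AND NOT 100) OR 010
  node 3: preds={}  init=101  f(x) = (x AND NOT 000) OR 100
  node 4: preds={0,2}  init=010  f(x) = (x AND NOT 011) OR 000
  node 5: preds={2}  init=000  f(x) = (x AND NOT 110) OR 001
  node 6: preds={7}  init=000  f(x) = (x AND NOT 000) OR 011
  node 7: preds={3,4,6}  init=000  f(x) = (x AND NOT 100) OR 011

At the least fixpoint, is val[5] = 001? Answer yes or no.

yes

Worklist (13 pops):
  #1 pop 0: in=101 → 101 (was 000); enqueue []
  #2 pop 1: in=101 → 000 (no change)
  #3 pop 2: in=101 → 011 (was 000); enqueue [0]
  #4 pop 3: in=000 → 101 (no change)
  #5 pop 4: in=111 → 110 (was 010); enqueue []
  #6 pop 5: in=011 → 001 (was 000); enqueue [2]
  #7 pop 6: in=000 → 011 (was 000); enqueue []
  #8 pop 7: in=111 → 011 (was 000); enqueue [6]
  #9 pop 0: in=111 → 111 (was 101); enqueue [1,4]
  #10 pop 2: in=101 → 011 (no change)
  #11 pop 6: in=011 → 011 (no change)
  #12 pop 1: in=111 → 000 (no change)
  #13 pop 4: in=111 → 110 (no change)

Fixpoint:
  val[0] = 111
  val[1] = 000
  val[2] = 011
  val[3] = 101
  val[4] = 110
  val[5] = 001
  val[6] = 011
  val[7] = 011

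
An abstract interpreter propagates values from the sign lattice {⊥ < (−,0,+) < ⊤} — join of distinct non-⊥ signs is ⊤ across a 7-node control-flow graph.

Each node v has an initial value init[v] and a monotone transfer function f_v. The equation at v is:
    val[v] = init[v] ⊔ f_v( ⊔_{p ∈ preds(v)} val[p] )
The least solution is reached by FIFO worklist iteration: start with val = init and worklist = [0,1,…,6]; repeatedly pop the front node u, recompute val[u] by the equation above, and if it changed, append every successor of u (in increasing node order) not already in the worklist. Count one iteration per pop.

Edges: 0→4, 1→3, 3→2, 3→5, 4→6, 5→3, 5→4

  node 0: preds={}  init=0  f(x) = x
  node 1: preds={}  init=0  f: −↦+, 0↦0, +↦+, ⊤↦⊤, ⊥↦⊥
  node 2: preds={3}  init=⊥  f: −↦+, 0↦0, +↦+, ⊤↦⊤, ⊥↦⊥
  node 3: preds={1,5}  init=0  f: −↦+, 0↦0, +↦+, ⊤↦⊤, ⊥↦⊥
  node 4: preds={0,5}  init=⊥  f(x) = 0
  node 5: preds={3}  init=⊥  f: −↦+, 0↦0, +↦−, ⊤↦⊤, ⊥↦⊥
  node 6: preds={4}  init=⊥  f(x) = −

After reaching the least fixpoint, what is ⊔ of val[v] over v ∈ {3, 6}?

⊤

Trace (9 dequeues):
  [1] u=0 | in ⊥ | out 0 | ==
  [2] u=1 | in ⊥ | out 0 | ==
  [3] u=2 | in 0 | out 0 | prev ⊥ | push {}
  [4] u=3 | in 0 | out 0 | ==
  [5] u=4 | in 0 | out 0 | prev ⊥ | push {}
  [6] u=5 | in 0 | out 0 | prev ⊥ | push {3,4}
  [7] u=6 | in 0 | out − | prev ⊥ | push {}
  [8] u=3 | in 0 | out 0 | ==
  [9] u=4 | in 0 | out 0 | ==

Converged values:
  [0] 0
  [1] 0
  [2] 0
  [3] 0
  [4] 0
  [5] 0
  [6] −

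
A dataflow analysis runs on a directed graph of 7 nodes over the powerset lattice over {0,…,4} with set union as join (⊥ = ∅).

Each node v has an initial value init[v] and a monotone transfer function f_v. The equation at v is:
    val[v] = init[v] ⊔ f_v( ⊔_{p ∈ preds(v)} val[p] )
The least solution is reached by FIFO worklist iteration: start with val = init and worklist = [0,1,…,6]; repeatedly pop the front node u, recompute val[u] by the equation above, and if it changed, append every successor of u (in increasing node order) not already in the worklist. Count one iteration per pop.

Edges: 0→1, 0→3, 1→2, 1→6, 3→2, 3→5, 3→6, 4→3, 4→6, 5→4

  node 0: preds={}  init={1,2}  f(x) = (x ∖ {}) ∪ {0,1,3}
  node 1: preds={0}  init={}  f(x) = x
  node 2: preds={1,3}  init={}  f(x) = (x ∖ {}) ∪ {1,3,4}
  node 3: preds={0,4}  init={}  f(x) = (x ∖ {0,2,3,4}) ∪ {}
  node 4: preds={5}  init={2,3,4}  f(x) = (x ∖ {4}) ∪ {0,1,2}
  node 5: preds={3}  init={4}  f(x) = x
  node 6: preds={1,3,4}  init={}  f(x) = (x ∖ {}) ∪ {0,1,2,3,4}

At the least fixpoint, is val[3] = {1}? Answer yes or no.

yes

Iteration log — 10 steps:
  step 1. node 0  ⊔preds={}  new={0,1,2,3}  old={1,2}  +wl: 
  step 2. node 1  ⊔preds={0,1,2,3}  new={0,1,2,3}  old={}  +wl: 
  step 3. node 2  ⊔preds={0,1,2,3}  new={0,1,2,3,4}  old={}  +wl: 
  step 4. node 3  ⊔preds={0,1,2,3,4}  new={1}  old={}  +wl: 2
  step 5. node 4  ⊔preds={4}  new={0,1,2,3,4}  old={2,3,4}  +wl: 3
  step 6. node 5  ⊔preds={1}  new={1,4}  old={4}  +wl: 4
  step 7. node 6  ⊔preds={0,1,2,3,4}  new={0,1,2,3,4}  old={}  +wl: 
  step 8. node 2  ⊔preds={0,1,2,3}  new={0,1,2,3,4}  stable
  step 9. node 3  ⊔preds={0,1,2,3,4}  new={1}  stable
  step 10. node 4  ⊔preds={1,4}  new={0,1,2,3,4}  stable

Least fixpoint reached:
  node 0: {0,1,2,3}
  node 1: {0,1,2,3}
  node 2: {0,1,2,3,4}
  node 3: {1}
  node 4: {0,1,2,3,4}
  node 5: {1,4}
  node 6: {0,1,2,3,4}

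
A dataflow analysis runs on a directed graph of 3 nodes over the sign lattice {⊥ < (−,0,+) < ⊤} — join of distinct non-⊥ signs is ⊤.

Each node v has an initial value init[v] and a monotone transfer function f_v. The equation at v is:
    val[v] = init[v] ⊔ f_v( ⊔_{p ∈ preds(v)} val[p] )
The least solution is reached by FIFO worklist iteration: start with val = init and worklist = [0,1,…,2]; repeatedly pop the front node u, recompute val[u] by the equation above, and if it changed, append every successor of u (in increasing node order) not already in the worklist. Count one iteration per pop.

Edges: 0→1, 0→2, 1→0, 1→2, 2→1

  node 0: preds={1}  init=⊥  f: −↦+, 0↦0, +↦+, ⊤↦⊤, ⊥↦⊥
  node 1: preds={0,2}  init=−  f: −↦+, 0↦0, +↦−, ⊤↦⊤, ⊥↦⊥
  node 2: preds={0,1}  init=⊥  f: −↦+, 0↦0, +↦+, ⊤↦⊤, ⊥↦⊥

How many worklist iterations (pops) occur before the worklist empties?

7

Trace (7 dequeues):
  [1] u=0 | in − | out + | prev ⊥ | push {}
  [2] u=1 | in + | out − | ==
  [3] u=2 | in ⊤ | out ⊤ | prev ⊥ | push {1}
  [4] u=1 | in ⊤ | out ⊤ | prev − | push {0,2}
  [5] u=0 | in ⊤ | out ⊤ | prev + | push {1}
  [6] u=2 | in ⊤ | out ⊤ | ==
  [7] u=1 | in ⊤ | out ⊤ | ==

Converged values:
  [0] ⊤
  [1] ⊤
  [2] ⊤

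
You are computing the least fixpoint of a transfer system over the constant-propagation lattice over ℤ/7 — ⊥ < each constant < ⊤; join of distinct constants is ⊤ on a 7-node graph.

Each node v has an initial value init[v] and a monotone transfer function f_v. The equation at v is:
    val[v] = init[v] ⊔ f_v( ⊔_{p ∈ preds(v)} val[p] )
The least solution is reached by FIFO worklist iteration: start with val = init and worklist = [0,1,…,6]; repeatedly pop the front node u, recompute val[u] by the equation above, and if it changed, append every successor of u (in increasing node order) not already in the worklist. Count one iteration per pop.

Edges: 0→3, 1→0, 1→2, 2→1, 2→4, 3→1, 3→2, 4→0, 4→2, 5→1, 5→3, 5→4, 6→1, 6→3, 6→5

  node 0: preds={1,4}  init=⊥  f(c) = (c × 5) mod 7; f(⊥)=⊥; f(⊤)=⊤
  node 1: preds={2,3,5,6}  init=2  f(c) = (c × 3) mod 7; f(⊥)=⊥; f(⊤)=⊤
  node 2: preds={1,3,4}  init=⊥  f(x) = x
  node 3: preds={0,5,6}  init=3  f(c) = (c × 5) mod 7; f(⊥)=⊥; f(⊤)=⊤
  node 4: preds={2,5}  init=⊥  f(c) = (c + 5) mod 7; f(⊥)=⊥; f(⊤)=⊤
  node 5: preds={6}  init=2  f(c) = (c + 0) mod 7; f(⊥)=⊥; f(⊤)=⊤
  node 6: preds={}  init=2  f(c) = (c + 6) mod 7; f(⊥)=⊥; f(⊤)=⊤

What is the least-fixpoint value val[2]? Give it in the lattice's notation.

⊤

Iteration log — 11 steps:
  step 1. node 0  ⊔preds=2  new=3  old=⊥  +wl: 
  step 2. node 1  ⊔preds=⊤  new=⊤  old=2  +wl: 0
  step 3. node 2  ⊔preds=⊤  new=⊤  old=⊥  +wl: 1
  step 4. node 3  ⊔preds=⊤  new=⊤  old=3  +wl: 2
  step 5. node 4  ⊔preds=⊤  new=⊤  old=⊥  +wl: 
  step 6. node 5  ⊔preds=2  new=2  stable
  step 7. node 6  ⊔preds=⊥  new=2  stable
  step 8. node 0  ⊔preds=⊤  new=⊤  old=3  +wl: 3
  step 9. node 1  ⊔preds=⊤  new=⊤  stable
  step 10. node 2  ⊔preds=⊤  new=⊤  stable
  step 11. node 3  ⊔preds=⊤  new=⊤  stable

Least fixpoint reached:
  node 0: ⊤
  node 1: ⊤
  node 2: ⊤
  node 3: ⊤
  node 4: ⊤
  node 5: 2
  node 6: 2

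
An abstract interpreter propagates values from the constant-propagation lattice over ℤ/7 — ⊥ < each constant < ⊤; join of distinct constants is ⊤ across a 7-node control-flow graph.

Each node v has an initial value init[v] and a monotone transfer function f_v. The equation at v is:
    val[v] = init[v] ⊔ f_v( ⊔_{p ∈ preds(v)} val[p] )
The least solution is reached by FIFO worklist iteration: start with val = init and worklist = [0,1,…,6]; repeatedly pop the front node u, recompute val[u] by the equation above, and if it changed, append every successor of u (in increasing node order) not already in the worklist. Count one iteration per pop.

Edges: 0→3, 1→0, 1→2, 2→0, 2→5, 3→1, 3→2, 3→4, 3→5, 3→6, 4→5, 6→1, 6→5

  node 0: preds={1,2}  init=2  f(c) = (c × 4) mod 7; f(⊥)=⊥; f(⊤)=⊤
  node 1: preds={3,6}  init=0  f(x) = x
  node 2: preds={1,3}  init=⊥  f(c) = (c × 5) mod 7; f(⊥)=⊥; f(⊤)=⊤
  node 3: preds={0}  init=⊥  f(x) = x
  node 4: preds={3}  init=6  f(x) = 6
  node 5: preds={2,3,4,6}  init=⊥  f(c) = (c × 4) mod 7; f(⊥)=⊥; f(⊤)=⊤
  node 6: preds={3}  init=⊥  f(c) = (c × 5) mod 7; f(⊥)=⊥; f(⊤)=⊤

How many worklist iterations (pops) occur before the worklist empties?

Worklist (12 pops):
  #1 pop 0: in=0 → ⊤ (was 2); enqueue []
  #2 pop 1: in=⊥ → 0 (no change)
  #3 pop 2: in=0 → 0 (was ⊥); enqueue [0]
  #4 pop 3: in=⊤ → ⊤ (was ⊥); enqueue [1,2]
  #5 pop 4: in=⊤ → 6 (no change)
  #6 pop 5: in=⊤ → ⊤ (was ⊥); enqueue []
  #7 pop 6: in=⊤ → ⊤ (was ⊥); enqueue [5]
  #8 pop 0: in=0 → ⊤ (no change)
  #9 pop 1: in=⊤ → ⊤ (was 0); enqueue [0]
  #10 pop 2: in=⊤ → ⊤ (was 0); enqueue []
  #11 pop 5: in=⊤ → ⊤ (no change)
  #12 pop 0: in=⊤ → ⊤ (no change)

Fixpoint:
  val[0] = ⊤
  val[1] = ⊤
  val[2] = ⊤
  val[3] = ⊤
  val[4] = 6
  val[5] = ⊤
  val[6] = ⊤

12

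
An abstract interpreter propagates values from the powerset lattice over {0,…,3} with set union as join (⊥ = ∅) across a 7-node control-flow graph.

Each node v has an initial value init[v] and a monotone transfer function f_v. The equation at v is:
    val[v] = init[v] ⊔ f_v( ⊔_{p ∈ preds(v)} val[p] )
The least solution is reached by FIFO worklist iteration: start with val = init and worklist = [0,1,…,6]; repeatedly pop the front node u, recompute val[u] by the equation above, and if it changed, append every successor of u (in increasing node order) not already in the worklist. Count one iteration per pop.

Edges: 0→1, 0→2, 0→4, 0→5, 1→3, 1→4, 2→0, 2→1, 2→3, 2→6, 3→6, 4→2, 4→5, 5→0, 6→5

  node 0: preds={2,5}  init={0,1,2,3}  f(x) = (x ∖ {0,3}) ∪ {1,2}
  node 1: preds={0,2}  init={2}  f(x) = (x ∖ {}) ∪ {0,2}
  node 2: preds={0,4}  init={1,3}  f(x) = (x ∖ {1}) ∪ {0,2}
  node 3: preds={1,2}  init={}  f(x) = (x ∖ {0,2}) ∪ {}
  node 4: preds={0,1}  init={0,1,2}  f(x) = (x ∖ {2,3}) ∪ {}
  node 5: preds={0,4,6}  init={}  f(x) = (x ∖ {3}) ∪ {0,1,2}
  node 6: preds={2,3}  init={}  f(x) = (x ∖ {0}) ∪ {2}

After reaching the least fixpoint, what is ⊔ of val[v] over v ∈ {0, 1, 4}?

Worklist (10 pops):
  #1 pop 0: in={1,3} → {0,1,2,3} (no change)
  #2 pop 1: in={0,1,2,3} → {0,1,2,3} (was {2}); enqueue []
  #3 pop 2: in={0,1,2,3} → {0,1,2,3} (was {1,3}); enqueue [0,1]
  #4 pop 3: in={0,1,2,3} → {1,3} (was {}); enqueue []
  #5 pop 4: in={0,1,2,3} → {0,1,2} (no change)
  #6 pop 5: in={0,1,2,3} → {0,1,2} (was {}); enqueue []
  #7 pop 6: in={0,1,2,3} → {1,2,3} (was {}); enqueue [5]
  #8 pop 0: in={0,1,2,3} → {0,1,2,3} (no change)
  #9 pop 1: in={0,1,2,3} → {0,1,2,3} (no change)
  #10 pop 5: in={0,1,2,3} → {0,1,2} (no change)

Fixpoint:
  val[0] = {0,1,2,3}
  val[1] = {0,1,2,3}
  val[2] = {0,1,2,3}
  val[3] = {1,3}
  val[4] = {0,1,2}
  val[5] = {0,1,2}
  val[6] = {1,2,3}

{0,1,2,3}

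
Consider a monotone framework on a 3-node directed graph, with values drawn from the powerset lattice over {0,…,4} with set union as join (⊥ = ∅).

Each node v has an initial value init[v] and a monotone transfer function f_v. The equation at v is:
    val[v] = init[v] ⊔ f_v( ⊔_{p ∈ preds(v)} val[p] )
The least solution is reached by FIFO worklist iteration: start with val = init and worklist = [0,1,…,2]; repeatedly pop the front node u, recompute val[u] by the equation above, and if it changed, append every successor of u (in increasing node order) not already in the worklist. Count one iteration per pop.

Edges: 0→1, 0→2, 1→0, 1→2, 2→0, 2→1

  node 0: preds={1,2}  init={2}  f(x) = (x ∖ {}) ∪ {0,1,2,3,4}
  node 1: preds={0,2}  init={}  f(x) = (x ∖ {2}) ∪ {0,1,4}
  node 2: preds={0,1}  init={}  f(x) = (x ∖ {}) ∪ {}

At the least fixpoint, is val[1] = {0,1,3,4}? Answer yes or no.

Trace (5 dequeues):
  [1] u=0 | in {} | out {0,1,2,3,4} | prev {2} | push {}
  [2] u=1 | in {0,1,2,3,4} | out {0,1,3,4} | prev {} | push {0}
  [3] u=2 | in {0,1,2,3,4} | out {0,1,2,3,4} | prev {} | push {1}
  [4] u=0 | in {0,1,2,3,4} | out {0,1,2,3,4} | ==
  [5] u=1 | in {0,1,2,3,4} | out {0,1,3,4} | ==

Converged values:
  [0] {0,1,2,3,4}
  [1] {0,1,3,4}
  [2] {0,1,2,3,4}

yes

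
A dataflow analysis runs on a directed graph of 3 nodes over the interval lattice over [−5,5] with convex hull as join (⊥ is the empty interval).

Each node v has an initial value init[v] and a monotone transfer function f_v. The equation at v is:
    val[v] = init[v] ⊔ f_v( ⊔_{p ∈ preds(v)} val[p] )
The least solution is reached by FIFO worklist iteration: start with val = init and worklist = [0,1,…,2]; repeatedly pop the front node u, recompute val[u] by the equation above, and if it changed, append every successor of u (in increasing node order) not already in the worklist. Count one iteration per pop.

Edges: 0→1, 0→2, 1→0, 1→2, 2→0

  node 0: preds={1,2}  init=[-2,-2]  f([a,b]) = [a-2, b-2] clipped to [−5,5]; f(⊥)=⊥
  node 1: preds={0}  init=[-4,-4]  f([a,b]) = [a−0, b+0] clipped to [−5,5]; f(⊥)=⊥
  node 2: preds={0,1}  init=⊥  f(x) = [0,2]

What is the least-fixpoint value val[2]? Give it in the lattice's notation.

[0,2]

Iteration log — 7 steps:
  step 1. node 0  ⊔preds=[-4,-4]  new=[-5,-2]  old=[-2,-2]  +wl: 
  step 2. node 1  ⊔preds=[-5,-2]  new=[-5,-2]  old=[-4,-4]  +wl: 0
  step 3. node 2  ⊔preds=[-5,-2]  new=[0,2]  old=⊥  +wl: 
  step 4. node 0  ⊔preds=[-5,2]  new=[-5,0]  old=[-5,-2]  +wl: 1,2
  step 5. node 1  ⊔preds=[-5,0]  new=[-5,0]  old=[-5,-2]  +wl: 0
  step 6. node 2  ⊔preds=[-5,0]  new=[0,2]  stable
  step 7. node 0  ⊔preds=[-5,2]  new=[-5,0]  stable

Least fixpoint reached:
  node 0: [-5,0]
  node 1: [-5,0]
  node 2: [0,2]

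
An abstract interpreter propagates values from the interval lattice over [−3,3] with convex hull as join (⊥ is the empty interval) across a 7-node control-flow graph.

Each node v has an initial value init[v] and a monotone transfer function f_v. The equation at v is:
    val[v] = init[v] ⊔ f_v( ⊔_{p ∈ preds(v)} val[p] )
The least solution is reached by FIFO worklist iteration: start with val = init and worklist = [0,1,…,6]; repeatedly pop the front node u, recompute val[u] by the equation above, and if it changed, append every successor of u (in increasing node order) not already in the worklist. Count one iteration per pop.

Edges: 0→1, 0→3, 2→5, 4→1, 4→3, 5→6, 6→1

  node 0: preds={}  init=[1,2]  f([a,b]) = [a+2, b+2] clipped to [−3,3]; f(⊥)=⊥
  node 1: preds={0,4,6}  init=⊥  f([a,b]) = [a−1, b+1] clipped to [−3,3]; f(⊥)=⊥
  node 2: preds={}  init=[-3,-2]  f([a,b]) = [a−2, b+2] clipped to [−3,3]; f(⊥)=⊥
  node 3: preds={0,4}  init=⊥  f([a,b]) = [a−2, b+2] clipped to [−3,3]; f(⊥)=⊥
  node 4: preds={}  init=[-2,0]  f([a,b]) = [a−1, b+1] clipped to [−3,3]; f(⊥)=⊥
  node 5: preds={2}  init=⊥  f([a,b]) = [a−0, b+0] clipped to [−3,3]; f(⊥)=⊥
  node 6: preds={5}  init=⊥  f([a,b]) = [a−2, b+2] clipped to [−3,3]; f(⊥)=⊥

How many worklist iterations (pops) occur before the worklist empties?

8

Worklist (8 pops):
  #1 pop 0: in=⊥ → [1,2] (no change)
  #2 pop 1: in=[-2,2] → [-3,3] (was ⊥); enqueue []
  #3 pop 2: in=⊥ → [-3,-2] (no change)
  #4 pop 3: in=[-2,2] → [-3,3] (was ⊥); enqueue []
  #5 pop 4: in=⊥ → [-2,0] (no change)
  #6 pop 5: in=[-3,-2] → [-3,-2] (was ⊥); enqueue []
  #7 pop 6: in=[-3,-2] → [-3,0] (was ⊥); enqueue [1]
  #8 pop 1: in=[-3,2] → [-3,3] (no change)

Fixpoint:
  val[0] = [1,2]
  val[1] = [-3,3]
  val[2] = [-3,-2]
  val[3] = [-3,3]
  val[4] = [-2,0]
  val[5] = [-3,-2]
  val[6] = [-3,0]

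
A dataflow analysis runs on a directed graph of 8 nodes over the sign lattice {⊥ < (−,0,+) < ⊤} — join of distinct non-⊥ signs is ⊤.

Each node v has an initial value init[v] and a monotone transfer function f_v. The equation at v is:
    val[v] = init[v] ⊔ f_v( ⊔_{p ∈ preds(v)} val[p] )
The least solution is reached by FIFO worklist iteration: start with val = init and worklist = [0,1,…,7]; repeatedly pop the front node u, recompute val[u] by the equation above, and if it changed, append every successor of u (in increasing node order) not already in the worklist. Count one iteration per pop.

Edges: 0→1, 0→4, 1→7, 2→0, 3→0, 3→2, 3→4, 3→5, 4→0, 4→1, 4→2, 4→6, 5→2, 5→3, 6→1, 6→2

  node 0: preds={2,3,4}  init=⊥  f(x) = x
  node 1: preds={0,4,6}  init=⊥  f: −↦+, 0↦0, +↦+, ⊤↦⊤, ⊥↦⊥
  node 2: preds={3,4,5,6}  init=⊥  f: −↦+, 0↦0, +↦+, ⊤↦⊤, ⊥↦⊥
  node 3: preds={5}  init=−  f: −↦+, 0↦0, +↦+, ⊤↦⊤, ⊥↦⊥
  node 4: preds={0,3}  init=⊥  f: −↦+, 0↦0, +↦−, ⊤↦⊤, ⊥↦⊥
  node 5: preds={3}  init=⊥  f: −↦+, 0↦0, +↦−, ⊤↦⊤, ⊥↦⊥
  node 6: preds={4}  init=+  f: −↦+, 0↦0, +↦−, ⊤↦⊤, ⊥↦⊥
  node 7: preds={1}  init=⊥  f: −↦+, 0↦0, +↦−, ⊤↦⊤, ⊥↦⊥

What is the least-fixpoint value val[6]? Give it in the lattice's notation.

Worklist (20 pops):
  #1 pop 0: in=− → − (was ⊥); enqueue []
  #2 pop 1: in=⊤ → ⊤ (was ⊥); enqueue []
  #3 pop 2: in=⊤ → ⊤ (was ⊥); enqueue [0]
  #4 pop 3: in=⊥ → − (no change)
  #5 pop 4: in=− → + (was ⊥); enqueue [1,2]
  #6 pop 5: in=− → + (was ⊥); enqueue [3]
  #7 pop 6: in=+ → ⊤ (was +); enqueue []
  #8 pop 7: in=⊤ → ⊤ (was ⊥); enqueue []
  #9 pop 0: in=⊤ → ⊤ (was −); enqueue [4]
  #10 pop 1: in=⊤ → ⊤ (no change)
  #11 pop 2: in=⊤ → ⊤ (no change)
  #12 pop 3: in=+ → ⊤ (was −); enqueue [0,2,5]
  #13 pop 4: in=⊤ → ⊤ (was +); enqueue [1,6]
  #14 pop 0: in=⊤ → ⊤ (no change)
  #15 pop 2: in=⊤ → ⊤ (no change)
  #16 pop 5: in=⊤ → ⊤ (was +); enqueue [2,3]
  #17 pop 1: in=⊤ → ⊤ (no change)
  #18 pop 6: in=⊤ → ⊤ (no change)
  #19 pop 2: in=⊤ → ⊤ (no change)
  #20 pop 3: in=⊤ → ⊤ (no change)

Fixpoint:
  val[0] = ⊤
  val[1] = ⊤
  val[2] = ⊤
  val[3] = ⊤
  val[4] = ⊤
  val[5] = ⊤
  val[6] = ⊤
  val[7] = ⊤

⊤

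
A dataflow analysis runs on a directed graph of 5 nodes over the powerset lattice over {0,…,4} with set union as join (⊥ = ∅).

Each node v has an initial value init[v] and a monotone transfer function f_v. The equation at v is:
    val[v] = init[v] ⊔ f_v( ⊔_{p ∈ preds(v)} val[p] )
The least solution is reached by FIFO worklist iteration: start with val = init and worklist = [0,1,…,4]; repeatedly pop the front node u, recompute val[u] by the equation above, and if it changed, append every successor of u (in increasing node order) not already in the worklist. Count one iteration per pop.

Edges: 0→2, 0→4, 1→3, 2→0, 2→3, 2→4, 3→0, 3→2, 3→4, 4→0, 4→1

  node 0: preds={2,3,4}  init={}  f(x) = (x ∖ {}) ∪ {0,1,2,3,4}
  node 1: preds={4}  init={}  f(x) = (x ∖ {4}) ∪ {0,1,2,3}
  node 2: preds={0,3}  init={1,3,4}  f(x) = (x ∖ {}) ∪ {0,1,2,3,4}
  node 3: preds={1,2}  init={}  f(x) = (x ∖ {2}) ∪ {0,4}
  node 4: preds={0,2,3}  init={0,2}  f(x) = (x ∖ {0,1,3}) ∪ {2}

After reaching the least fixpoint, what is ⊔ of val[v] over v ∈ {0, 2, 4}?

Iteration log — 8 steps:
  step 1. node 0  ⊔preds={0,1,2,3,4}  new={0,1,2,3,4}  old={}  +wl: 
  step 2. node 1  ⊔preds={0,2}  new={0,1,2,3}  old={}  +wl: 
  step 3. node 2  ⊔preds={0,1,2,3,4}  new={0,1,2,3,4}  old={1,3,4}  +wl: 0
  step 4. node 3  ⊔preds={0,1,2,3,4}  new={0,1,3,4}  old={}  +wl: 2
  step 5. node 4  ⊔preds={0,1,2,3,4}  new={0,2,4}  old={0,2}  +wl: 1
  step 6. node 0  ⊔preds={0,1,2,3,4}  new={0,1,2,3,4}  stable
  step 7. node 2  ⊔preds={0,1,2,3,4}  new={0,1,2,3,4}  stable
  step 8. node 1  ⊔preds={0,2,4}  new={0,1,2,3}  stable

Least fixpoint reached:
  node 0: {0,1,2,3,4}
  node 1: {0,1,2,3}
  node 2: {0,1,2,3,4}
  node 3: {0,1,3,4}
  node 4: {0,2,4}

{0,1,2,3,4}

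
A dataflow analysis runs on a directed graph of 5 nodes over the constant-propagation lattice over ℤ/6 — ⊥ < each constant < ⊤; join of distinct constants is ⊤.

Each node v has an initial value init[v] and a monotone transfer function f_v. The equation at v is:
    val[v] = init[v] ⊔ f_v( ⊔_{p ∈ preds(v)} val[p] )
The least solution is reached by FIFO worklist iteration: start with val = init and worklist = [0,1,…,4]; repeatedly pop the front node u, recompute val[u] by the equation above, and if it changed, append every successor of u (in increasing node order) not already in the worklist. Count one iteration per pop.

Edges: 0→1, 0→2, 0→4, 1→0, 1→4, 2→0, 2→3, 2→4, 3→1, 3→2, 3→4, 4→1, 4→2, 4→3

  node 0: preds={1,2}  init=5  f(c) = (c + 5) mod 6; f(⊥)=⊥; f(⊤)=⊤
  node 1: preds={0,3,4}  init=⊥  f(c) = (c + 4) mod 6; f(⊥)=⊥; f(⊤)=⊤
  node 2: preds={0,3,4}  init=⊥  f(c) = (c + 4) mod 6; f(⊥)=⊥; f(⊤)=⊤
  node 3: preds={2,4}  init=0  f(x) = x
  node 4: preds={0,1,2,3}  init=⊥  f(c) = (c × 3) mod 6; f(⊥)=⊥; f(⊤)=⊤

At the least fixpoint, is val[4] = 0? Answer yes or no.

no

Iteration log — 10 steps:
  step 1. node 0  ⊔preds=⊥  new=5  stable
  step 2. node 1  ⊔preds=⊤  new=⊤  old=⊥  +wl: 0
  step 3. node 2  ⊔preds=⊤  new=⊤  old=⊥  +wl: 
  step 4. node 3  ⊔preds=⊤  new=⊤  old=0  +wl: 1,2
  step 5. node 4  ⊔preds=⊤  new=⊤  old=⊥  +wl: 3
  step 6. node 0  ⊔preds=⊤  new=⊤  old=5  +wl: 4
  step 7. node 1  ⊔preds=⊤  new=⊤  stable
  step 8. node 2  ⊔preds=⊤  new=⊤  stable
  step 9. node 3  ⊔preds=⊤  new=⊤  stable
  step 10. node 4  ⊔preds=⊤  new=⊤  stable

Least fixpoint reached:
  node 0: ⊤
  node 1: ⊤
  node 2: ⊤
  node 3: ⊤
  node 4: ⊤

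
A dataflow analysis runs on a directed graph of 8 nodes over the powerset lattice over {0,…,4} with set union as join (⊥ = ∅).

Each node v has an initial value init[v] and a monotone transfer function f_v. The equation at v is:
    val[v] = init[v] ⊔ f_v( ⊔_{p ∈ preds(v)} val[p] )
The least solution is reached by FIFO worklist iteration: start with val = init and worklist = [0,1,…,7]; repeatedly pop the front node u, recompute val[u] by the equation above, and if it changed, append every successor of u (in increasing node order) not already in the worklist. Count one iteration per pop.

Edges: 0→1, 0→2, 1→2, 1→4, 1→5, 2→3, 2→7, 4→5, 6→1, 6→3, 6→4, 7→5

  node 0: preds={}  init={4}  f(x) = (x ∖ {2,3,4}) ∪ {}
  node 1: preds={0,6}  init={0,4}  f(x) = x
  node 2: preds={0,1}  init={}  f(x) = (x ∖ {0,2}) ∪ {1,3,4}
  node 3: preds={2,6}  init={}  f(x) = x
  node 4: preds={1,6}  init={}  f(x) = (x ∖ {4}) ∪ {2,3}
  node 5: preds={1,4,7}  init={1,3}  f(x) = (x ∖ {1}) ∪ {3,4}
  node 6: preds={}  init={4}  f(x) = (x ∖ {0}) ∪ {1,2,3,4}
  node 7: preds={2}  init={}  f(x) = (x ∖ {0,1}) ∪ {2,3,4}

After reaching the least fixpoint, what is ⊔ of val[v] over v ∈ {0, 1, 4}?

{0,1,2,3,4}

Worklist (13 pops):
  #1 pop 0: in={} → {4} (no change)
  #2 pop 1: in={4} → {0,4} (no change)
  #3 pop 2: in={0,4} → {1,3,4} (was {}); enqueue []
  #4 pop 3: in={1,3,4} → {1,3,4} (was {}); enqueue []
  #5 pop 4: in={0,4} → {0,2,3} (was {}); enqueue []
  #6 pop 5: in={0,2,3,4} → {0,1,2,3,4} (was {1,3}); enqueue []
  #7 pop 6: in={} → {1,2,3,4} (was {4}); enqueue [1,3,4]
  #8 pop 7: in={1,3,4} → {2,3,4} (was {}); enqueue [5]
  #9 pop 1: in={1,2,3,4} → {0,1,2,3,4} (was {0,4}); enqueue [2]
  #10 pop 3: in={1,2,3,4} → {1,2,3,4} (was {1,3,4}); enqueue []
  #11 pop 4: in={0,1,2,3,4} → {0,1,2,3} (was {0,2,3}); enqueue []
  #12 pop 5: in={0,1,2,3,4} → {0,1,2,3,4} (no change)
  #13 pop 2: in={0,1,2,3,4} → {1,3,4} (no change)

Fixpoint:
  val[0] = {4}
  val[1] = {0,1,2,3,4}
  val[2] = {1,3,4}
  val[3] = {1,2,3,4}
  val[4] = {0,1,2,3}
  val[5] = {0,1,2,3,4}
  val[6] = {1,2,3,4}
  val[7] = {2,3,4}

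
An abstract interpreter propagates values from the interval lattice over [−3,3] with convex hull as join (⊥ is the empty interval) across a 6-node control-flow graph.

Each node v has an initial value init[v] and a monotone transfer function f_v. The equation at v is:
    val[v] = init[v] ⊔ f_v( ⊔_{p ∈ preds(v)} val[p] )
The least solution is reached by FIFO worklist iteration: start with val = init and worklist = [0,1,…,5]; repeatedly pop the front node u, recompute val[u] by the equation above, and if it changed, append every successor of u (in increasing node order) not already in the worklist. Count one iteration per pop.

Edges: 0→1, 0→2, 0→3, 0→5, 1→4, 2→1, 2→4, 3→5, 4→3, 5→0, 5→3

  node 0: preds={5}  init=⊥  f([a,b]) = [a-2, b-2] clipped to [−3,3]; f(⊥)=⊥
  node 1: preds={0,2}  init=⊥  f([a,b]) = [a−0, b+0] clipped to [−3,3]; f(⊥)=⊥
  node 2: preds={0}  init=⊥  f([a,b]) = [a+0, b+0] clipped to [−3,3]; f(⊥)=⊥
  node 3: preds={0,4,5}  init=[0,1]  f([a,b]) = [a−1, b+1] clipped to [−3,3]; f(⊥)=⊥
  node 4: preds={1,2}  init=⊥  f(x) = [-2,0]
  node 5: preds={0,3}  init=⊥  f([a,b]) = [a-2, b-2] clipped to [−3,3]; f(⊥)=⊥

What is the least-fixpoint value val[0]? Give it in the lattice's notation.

[-3,-3]

Worklist (15 pops):
  #1 pop 0: in=⊥ → ⊥ (no change)
  #2 pop 1: in=⊥ → ⊥ (no change)
  #3 pop 2: in=⊥ → ⊥ (no change)
  #4 pop 3: in=⊥ → [0,1] (no change)
  #5 pop 4: in=⊥ → [-2,0] (was ⊥); enqueue [3]
  #6 pop 5: in=[0,1] → [-2,-1] (was ⊥); enqueue [0]
  #7 pop 3: in=[-2,0] → [-3,1] (was [0,1]); enqueue [5]
  #8 pop 0: in=[-2,-1] → [-3,-3] (was ⊥); enqueue [1,2,3]
  #9 pop 5: in=[-3,1] → [-3,-1] (was [-2,-1]); enqueue [0]
  #10 pop 1: in=[-3,-3] → [-3,-3] (was ⊥); enqueue [4]
  #11 pop 2: in=[-3,-3] → [-3,-3] (was ⊥); enqueue [1]
  #12 pop 3: in=[-3,0] → [-3,1] (no change)
  #13 pop 0: in=[-3,-1] → [-3,-3] (no change)
  #14 pop 4: in=[-3,-3] → [-2,0] (no change)
  #15 pop 1: in=[-3,-3] → [-3,-3] (no change)

Fixpoint:
  val[0] = [-3,-3]
  val[1] = [-3,-3]
  val[2] = [-3,-3]
  val[3] = [-3,1]
  val[4] = [-2,0]
  val[5] = [-3,-1]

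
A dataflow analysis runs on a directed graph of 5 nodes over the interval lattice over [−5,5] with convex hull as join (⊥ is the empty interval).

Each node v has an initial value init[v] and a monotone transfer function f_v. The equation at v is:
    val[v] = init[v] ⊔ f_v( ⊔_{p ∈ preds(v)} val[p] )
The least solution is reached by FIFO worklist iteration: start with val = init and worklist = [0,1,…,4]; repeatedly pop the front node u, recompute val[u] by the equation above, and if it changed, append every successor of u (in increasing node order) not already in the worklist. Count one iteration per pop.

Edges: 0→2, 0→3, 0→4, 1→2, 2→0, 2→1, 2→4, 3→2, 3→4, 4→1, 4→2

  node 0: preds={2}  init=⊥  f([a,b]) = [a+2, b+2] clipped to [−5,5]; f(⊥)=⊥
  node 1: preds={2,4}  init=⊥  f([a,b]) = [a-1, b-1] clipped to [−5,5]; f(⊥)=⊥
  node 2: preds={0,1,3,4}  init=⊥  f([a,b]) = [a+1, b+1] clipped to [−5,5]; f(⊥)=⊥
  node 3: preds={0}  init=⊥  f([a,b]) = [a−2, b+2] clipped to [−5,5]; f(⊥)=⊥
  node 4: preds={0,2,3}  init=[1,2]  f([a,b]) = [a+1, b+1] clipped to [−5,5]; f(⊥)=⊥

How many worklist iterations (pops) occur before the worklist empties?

13

Iteration log — 13 steps:
  step 1. node 0  ⊔preds=⊥  new=⊥  stable
  step 2. node 1  ⊔preds=[1,2]  new=[0,1]  old=⊥  +wl: 
  step 3. node 2  ⊔preds=[0,2]  new=[1,3]  old=⊥  +wl: 0,1
  step 4. node 3  ⊔preds=⊥  new=⊥  stable
  step 5. node 4  ⊔preds=[1,3]  new=[1,4]  old=[1,2]  +wl: 2
  step 6. node 0  ⊔preds=[1,3]  new=[3,5]  old=⊥  +wl: 3,4
  step 7. node 1  ⊔preds=[1,4]  new=[0,3]  old=[0,1]  +wl: 
  step 8. node 2  ⊔preds=[0,5]  new=[1,5]  old=[1,3]  +wl: 0,1
  step 9. node 3  ⊔preds=[3,5]  new=[1,5]  old=⊥  +wl: 2
  step 10. node 4  ⊔preds=[1,5]  new=[1,5]  old=[1,4]  +wl: 
  step 11. node 0  ⊔preds=[1,5]  new=[3,5]  stable
  step 12. node 1  ⊔preds=[1,5]  new=[0,4]  old=[0,3]  +wl: 
  step 13. node 2  ⊔preds=[0,5]  new=[1,5]  stable

Least fixpoint reached:
  node 0: [3,5]
  node 1: [0,4]
  node 2: [1,5]
  node 3: [1,5]
  node 4: [1,5]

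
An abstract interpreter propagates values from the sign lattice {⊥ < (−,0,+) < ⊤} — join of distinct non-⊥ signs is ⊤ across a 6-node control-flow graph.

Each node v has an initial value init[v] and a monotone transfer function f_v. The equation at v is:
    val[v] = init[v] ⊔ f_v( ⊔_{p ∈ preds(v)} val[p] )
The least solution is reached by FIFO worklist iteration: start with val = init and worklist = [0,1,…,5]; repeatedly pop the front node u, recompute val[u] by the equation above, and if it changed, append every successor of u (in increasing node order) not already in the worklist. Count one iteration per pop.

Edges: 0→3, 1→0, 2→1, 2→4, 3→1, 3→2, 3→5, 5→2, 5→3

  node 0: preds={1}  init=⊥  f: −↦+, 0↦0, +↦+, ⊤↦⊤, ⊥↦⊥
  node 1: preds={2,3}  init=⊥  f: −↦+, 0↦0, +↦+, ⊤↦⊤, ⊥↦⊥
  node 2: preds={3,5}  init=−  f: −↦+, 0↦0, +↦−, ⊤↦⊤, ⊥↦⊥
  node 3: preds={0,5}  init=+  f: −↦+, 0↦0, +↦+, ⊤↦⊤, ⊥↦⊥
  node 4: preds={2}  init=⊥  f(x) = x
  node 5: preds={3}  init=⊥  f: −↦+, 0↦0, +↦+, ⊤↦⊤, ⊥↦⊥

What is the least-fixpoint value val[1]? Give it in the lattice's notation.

Worklist (16 pops):
  #1 pop 0: in=⊥ → ⊥ (no change)
  #2 pop 1: in=⊤ → ⊤ (was ⊥); enqueue [0]
  #3 pop 2: in=+ → − (no change)
  #4 pop 3: in=⊥ → + (no change)
  #5 pop 4: in=− → − (was ⊥); enqueue []
  #6 pop 5: in=+ → + (was ⊥); enqueue [2,3]
  #7 pop 0: in=⊤ → ⊤ (was ⊥); enqueue []
  #8 pop 2: in=+ → − (no change)
  #9 pop 3: in=⊤ → ⊤ (was +); enqueue [1,2,5]
  #10 pop 1: in=⊤ → ⊤ (no change)
  #11 pop 2: in=⊤ → ⊤ (was −); enqueue [1,4]
  #12 pop 5: in=⊤ → ⊤ (was +); enqueue [2,3]
  #13 pop 1: in=⊤ → ⊤ (no change)
  #14 pop 4: in=⊤ → ⊤ (was −); enqueue []
  #15 pop 2: in=⊤ → ⊤ (no change)
  #16 pop 3: in=⊤ → ⊤ (no change)

Fixpoint:
  val[0] = ⊤
  val[1] = ⊤
  val[2] = ⊤
  val[3] = ⊤
  val[4] = ⊤
  val[5] = ⊤

⊤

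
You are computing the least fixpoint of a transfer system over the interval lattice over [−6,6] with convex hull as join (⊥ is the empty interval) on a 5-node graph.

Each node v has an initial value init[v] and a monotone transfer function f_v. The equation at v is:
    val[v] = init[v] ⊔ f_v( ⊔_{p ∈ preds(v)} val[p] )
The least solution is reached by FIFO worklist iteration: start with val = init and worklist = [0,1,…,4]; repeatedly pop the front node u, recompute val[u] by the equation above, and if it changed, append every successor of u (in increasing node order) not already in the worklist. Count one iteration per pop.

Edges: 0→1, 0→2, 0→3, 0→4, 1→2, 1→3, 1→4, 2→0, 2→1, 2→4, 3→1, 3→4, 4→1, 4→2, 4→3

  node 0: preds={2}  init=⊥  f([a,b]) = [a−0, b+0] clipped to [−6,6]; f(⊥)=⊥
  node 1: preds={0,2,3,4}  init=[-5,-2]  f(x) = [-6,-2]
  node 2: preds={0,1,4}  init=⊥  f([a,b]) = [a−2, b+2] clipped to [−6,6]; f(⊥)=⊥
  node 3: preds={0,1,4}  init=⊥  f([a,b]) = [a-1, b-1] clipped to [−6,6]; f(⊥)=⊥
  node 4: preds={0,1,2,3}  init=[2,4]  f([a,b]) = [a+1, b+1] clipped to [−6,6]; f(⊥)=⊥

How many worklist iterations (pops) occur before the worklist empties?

Trace (11 dequeues):
  [1] u=0 | in ⊥ | out ⊥ | ==
  [2] u=1 | in [2,4] | out [-6,-2] | prev [-5,-2] | push {}
  [3] u=2 | in [-6,4] | out [-6,6] | prev ⊥ | push {0,1}
  [4] u=3 | in [-6,4] | out [-6,3] | prev ⊥ | push {}
  [5] u=4 | in [-6,6] | out [-5,6] | prev [2,4] | push {2,3}
  [6] u=0 | in [-6,6] | out [-6,6] | prev ⊥ | push {4}
  [7] u=1 | in [-6,6] | out [-6,-2] | ==
  [8] u=2 | in [-6,6] | out [-6,6] | ==
  [9] u=3 | in [-6,6] | out [-6,5] | prev [-6,3] | push {1}
  [10] u=4 | in [-6,6] | out [-5,6] | ==
  [11] u=1 | in [-6,6] | out [-6,-2] | ==

Converged values:
  [0] [-6,6]
  [1] [-6,-2]
  [2] [-6,6]
  [3] [-6,5]
  [4] [-5,6]

11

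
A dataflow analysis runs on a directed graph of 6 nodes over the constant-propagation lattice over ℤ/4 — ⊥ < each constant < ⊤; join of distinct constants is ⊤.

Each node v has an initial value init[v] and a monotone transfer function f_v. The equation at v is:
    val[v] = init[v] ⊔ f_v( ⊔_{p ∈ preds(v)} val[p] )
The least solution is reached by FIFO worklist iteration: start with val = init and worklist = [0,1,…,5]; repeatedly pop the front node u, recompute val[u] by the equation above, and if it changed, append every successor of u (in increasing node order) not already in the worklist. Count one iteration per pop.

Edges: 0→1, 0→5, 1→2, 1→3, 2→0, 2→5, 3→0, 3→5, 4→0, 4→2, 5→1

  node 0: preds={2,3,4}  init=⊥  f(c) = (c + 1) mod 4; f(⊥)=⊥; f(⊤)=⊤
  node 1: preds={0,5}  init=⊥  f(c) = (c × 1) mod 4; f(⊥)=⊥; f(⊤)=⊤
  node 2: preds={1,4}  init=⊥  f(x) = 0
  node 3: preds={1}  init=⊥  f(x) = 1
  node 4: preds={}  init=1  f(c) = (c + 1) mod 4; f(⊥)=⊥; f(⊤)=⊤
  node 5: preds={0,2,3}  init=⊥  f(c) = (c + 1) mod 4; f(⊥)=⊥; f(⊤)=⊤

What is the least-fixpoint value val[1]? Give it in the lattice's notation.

⊤

Iteration log — 11 steps:
  step 1. node 0  ⊔preds=1  new=2  old=⊥  +wl: 
  step 2. node 1  ⊔preds=2  new=2  old=⊥  +wl: 
  step 3. node 2  ⊔preds=⊤  new=0  old=⊥  +wl: 0
  step 4. node 3  ⊔preds=2  new=1  old=⊥  +wl: 
  step 5. node 4  ⊔preds=⊥  new=1  stable
  step 6. node 5  ⊔preds=⊤  new=⊤  old=⊥  +wl: 1
  step 7. node 0  ⊔preds=⊤  new=⊤  old=2  +wl: 5
  step 8. node 1  ⊔preds=⊤  new=⊤  old=2  +wl: 2,3
  step 9. node 5  ⊔preds=⊤  new=⊤  stable
  step 10. node 2  ⊔preds=⊤  new=0  stable
  step 11. node 3  ⊔preds=⊤  new=1  stable

Least fixpoint reached:
  node 0: ⊤
  node 1: ⊤
  node 2: 0
  node 3: 1
  node 4: 1
  node 5: ⊤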